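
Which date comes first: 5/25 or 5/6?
5/6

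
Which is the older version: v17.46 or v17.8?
v17.8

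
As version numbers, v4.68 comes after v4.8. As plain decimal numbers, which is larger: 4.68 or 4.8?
4.8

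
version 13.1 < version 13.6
True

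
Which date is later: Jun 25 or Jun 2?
Jun 25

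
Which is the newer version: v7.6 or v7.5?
v7.6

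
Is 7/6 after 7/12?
No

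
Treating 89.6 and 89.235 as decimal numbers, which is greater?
89.6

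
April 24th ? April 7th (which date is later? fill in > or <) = >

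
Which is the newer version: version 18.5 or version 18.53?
version 18.53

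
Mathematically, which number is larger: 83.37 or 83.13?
83.37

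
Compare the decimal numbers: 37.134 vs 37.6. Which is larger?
37.6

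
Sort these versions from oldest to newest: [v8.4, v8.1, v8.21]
[v8.1, v8.4, v8.21]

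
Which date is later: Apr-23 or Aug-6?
Aug-6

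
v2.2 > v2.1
True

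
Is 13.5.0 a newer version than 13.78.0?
No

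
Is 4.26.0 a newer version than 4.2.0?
Yes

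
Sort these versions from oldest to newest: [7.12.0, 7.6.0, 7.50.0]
[7.6.0, 7.12.0, 7.50.0]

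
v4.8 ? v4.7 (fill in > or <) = >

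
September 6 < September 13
True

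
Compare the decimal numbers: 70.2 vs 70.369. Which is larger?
70.369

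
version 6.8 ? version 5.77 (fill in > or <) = >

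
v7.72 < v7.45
False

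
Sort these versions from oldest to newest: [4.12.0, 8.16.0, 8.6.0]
[4.12.0, 8.6.0, 8.16.0]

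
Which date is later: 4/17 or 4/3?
4/17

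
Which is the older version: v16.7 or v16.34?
v16.7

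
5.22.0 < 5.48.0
True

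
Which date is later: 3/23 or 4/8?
4/8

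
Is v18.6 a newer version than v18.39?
No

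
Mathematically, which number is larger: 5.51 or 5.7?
5.7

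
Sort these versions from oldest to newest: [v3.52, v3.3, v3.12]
[v3.3, v3.12, v3.52]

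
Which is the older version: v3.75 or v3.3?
v3.3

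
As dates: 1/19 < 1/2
False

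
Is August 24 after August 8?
Yes. Day 24 comes after day 8 in August — this is a date comparison, not a decimal one (the decimal 8.24 would be smaller than 8.8).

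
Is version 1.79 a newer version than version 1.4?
Yes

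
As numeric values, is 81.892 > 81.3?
True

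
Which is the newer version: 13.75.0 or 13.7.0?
13.75.0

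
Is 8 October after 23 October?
No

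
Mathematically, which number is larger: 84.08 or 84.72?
84.72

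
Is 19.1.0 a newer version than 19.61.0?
No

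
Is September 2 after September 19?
No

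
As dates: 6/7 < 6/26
True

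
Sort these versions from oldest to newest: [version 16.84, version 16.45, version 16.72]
[version 16.45, version 16.72, version 16.84]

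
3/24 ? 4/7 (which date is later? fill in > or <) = <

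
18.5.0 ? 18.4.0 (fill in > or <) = >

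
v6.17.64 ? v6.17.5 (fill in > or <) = >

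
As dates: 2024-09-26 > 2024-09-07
True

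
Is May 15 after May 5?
Yes. Day 15 comes after day 5 in May — this is a date comparison, not a decimal one (the decimal 5.15 would be smaller than 5.5).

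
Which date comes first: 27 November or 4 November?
4 November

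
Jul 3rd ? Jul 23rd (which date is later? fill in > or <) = <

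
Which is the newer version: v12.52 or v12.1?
v12.52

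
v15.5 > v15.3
True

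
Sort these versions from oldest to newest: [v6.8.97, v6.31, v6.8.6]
[v6.8.6, v6.8.97, v6.31]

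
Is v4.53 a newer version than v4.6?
Yes. Version numbers are compared segment by segment as integers, not as decimals: minor version 53 > 6, so v4.53 > v4.6 (even though the decimal 4.53 < 4.6).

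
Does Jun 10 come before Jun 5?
No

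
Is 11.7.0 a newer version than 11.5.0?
Yes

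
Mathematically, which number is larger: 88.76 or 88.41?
88.76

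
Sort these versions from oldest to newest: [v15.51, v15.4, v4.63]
[v4.63, v15.4, v15.51]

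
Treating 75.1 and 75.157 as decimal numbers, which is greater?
75.157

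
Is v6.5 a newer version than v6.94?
No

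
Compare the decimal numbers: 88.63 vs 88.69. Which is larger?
88.69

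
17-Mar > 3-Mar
True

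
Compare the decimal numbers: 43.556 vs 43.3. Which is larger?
43.556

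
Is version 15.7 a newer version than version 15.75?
No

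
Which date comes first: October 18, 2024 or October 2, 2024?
October 2, 2024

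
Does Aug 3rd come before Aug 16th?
Yes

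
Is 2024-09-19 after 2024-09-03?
Yes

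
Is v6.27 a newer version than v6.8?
Yes. Version numbers are compared segment by segment as integers, not as decimals: minor version 27 > 8, so v6.27 > v6.8 (even though the decimal 6.27 < 6.8).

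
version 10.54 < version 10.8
False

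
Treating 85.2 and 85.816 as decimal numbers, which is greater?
85.816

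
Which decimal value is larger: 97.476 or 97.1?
97.476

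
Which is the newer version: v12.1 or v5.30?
v12.1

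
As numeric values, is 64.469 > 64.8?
False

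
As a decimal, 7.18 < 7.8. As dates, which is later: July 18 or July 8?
July 18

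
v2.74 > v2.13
True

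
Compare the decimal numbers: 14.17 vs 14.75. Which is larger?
14.75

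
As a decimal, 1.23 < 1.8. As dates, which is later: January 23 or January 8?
January 23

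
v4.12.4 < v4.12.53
True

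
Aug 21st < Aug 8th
False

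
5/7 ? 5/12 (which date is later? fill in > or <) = <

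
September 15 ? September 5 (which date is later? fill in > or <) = >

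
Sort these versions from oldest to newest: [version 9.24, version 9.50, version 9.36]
[version 9.24, version 9.36, version 9.50]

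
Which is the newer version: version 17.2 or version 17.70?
version 17.70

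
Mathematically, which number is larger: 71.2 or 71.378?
71.378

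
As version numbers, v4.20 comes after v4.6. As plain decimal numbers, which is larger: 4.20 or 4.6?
4.6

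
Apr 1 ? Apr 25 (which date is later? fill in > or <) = <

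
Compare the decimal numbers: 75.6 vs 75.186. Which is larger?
75.6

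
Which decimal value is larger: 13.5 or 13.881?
13.881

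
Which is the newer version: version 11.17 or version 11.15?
version 11.17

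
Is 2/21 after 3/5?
No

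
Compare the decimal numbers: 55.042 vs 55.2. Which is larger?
55.2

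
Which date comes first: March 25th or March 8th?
March 8th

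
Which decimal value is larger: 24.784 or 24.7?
24.784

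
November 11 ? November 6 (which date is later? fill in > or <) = >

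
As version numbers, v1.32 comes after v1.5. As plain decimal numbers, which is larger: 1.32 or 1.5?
1.5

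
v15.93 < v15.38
False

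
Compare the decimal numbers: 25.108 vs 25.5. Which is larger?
25.5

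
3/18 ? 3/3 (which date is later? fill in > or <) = >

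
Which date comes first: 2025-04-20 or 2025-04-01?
2025-04-01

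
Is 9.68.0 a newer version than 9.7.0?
Yes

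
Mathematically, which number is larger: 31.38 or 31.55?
31.55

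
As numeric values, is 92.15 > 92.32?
False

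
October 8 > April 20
True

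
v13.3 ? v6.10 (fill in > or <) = >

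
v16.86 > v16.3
True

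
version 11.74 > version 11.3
True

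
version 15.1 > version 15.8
False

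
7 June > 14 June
False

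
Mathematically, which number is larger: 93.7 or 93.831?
93.831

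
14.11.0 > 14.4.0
True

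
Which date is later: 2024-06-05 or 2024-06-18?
2024-06-18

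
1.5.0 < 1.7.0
True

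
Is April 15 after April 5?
Yes. Day 15 comes after day 5 in April — this is a date comparison, not a decimal one (the decimal 4.15 would be smaller than 4.5).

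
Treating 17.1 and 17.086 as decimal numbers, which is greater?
17.1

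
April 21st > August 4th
False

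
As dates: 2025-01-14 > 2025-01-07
True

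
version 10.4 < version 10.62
True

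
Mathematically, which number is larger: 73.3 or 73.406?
73.406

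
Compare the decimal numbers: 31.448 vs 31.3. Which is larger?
31.448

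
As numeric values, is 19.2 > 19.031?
True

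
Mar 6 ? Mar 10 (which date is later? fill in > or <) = <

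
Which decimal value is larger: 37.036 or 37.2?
37.2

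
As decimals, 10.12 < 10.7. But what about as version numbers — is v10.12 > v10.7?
True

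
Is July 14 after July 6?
Yes. Day 14 comes after day 6 in July — this is a date comparison, not a decimal one (the decimal 7.14 would be smaller than 7.6).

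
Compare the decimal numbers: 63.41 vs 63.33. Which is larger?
63.41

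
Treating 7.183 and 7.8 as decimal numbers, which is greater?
7.8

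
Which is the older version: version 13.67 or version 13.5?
version 13.5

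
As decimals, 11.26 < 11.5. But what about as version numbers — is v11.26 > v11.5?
True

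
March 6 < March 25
True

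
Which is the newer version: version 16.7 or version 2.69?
version 16.7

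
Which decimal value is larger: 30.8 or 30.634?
30.8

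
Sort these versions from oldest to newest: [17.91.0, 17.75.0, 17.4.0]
[17.4.0, 17.75.0, 17.91.0]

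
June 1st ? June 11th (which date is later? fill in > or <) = <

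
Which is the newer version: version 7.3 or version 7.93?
version 7.93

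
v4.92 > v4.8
True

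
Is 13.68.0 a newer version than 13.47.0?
Yes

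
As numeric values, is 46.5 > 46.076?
True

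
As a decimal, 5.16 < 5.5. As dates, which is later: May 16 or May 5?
May 16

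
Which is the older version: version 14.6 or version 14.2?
version 14.2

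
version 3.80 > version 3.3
True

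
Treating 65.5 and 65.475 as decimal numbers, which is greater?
65.5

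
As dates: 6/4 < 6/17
True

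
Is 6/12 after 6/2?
Yes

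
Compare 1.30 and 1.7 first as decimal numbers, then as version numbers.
As decimals: 1.30 < 1.7. As versions: v1.30 > v1.7 (minor version 30 > 7).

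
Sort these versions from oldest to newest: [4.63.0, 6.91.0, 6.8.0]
[4.63.0, 6.8.0, 6.91.0]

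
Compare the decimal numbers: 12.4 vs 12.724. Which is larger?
12.724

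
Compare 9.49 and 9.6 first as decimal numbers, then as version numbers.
As decimals: 9.49 < 9.6. As versions: v9.49 > v9.6 (minor version 49 > 6).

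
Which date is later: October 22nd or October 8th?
October 22nd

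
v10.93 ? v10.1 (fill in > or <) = >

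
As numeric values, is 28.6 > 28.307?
True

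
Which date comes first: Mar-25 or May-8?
Mar-25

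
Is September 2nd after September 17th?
No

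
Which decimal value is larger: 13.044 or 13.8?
13.8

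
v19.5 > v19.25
False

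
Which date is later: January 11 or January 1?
January 11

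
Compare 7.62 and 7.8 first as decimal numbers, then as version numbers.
As decimals: 7.62 < 7.8. As versions: v7.62 > v7.8 (minor version 62 > 8).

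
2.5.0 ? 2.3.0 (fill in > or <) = >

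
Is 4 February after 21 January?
Yes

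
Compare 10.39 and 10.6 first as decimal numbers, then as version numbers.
As decimals: 10.39 < 10.6. As versions: v10.39 > v10.6 (minor version 39 > 6).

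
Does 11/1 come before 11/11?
Yes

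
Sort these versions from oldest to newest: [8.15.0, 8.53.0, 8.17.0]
[8.15.0, 8.17.0, 8.53.0]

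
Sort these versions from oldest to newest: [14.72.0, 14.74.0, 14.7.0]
[14.7.0, 14.72.0, 14.74.0]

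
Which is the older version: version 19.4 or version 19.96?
version 19.4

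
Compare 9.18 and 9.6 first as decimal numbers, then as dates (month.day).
As decimals: 9.18 < 9.6. As dates: 9/18 is later than 9/6 (day 18 > day 6).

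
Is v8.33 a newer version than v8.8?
Yes. Version numbers are compared segment by segment as integers, not as decimals: minor version 33 > 8, so v8.33 > v8.8 (even though the decimal 8.33 < 8.8).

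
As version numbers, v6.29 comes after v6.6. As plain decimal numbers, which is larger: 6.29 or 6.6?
6.6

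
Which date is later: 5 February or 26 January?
5 February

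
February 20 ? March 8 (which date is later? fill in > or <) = <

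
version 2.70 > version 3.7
False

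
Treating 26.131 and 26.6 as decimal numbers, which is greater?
26.6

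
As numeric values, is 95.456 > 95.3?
True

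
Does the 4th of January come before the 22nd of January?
Yes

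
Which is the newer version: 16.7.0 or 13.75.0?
16.7.0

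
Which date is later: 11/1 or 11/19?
11/19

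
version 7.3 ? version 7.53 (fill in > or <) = <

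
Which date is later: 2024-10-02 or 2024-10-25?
2024-10-25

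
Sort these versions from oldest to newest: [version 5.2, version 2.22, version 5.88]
[version 2.22, version 5.2, version 5.88]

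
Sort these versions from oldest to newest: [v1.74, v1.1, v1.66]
[v1.1, v1.66, v1.74]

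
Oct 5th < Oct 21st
True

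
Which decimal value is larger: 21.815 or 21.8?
21.815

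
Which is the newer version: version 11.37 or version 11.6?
version 11.37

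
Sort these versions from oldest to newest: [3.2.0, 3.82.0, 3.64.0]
[3.2.0, 3.64.0, 3.82.0]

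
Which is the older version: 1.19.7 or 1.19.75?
1.19.7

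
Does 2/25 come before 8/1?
Yes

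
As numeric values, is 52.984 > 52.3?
True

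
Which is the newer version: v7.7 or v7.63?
v7.63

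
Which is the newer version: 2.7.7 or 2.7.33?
2.7.33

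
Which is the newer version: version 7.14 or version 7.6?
version 7.14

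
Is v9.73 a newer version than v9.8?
Yes. Version numbers are compared segment by segment as integers, not as decimals: minor version 73 > 8, so v9.73 > v9.8 (even though the decimal 9.73 < 9.8).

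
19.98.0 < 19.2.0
False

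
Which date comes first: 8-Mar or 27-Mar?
8-Mar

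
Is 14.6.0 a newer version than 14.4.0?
Yes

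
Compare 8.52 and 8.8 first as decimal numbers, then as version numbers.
As decimals: 8.52 < 8.8. As versions: v8.52 > v8.8 (minor version 52 > 8).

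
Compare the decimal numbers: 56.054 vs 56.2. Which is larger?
56.2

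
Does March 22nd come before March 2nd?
No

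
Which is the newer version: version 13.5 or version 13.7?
version 13.7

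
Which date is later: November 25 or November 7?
November 25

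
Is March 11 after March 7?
Yes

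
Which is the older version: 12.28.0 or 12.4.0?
12.4.0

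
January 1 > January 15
False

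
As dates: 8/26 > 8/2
True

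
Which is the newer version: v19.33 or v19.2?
v19.33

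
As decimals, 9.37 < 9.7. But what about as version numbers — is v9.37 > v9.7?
True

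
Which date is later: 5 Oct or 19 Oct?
19 Oct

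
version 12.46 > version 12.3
True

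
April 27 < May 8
True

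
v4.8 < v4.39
True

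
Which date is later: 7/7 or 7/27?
7/27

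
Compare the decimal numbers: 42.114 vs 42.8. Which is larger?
42.8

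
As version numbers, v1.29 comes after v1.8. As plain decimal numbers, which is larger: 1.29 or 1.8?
1.8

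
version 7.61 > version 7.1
True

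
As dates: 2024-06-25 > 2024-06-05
True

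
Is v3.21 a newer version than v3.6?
Yes. Version numbers are compared segment by segment as integers, not as decimals: minor version 21 > 6, so v3.21 > v3.6 (even though the decimal 3.21 < 3.6).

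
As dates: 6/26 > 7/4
False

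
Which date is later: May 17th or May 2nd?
May 17th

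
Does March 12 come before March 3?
No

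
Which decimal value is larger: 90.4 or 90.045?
90.4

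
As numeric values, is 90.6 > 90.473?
True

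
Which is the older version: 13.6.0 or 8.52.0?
8.52.0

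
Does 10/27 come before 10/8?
No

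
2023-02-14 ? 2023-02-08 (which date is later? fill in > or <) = >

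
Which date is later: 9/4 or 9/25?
9/25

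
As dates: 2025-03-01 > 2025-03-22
False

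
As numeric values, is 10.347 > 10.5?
False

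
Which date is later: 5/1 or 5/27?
5/27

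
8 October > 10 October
False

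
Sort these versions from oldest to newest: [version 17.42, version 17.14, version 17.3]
[version 17.3, version 17.14, version 17.42]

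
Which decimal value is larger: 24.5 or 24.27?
24.5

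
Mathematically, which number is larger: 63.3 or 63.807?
63.807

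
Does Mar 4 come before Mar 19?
Yes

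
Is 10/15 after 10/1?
Yes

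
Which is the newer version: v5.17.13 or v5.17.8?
v5.17.13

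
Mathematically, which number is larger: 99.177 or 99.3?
99.3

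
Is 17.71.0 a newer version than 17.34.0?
Yes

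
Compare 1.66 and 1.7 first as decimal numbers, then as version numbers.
As decimals: 1.66 < 1.7. As versions: v1.66 > v1.7 (minor version 66 > 7).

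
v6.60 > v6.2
True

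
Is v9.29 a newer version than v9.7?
Yes. Version numbers are compared segment by segment as integers, not as decimals: minor version 29 > 7, so v9.29 > v9.7 (even though the decimal 9.29 < 9.7).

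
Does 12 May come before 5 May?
No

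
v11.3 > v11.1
True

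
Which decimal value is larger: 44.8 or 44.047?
44.8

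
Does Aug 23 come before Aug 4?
No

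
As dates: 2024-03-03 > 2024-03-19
False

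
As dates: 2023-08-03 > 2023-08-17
False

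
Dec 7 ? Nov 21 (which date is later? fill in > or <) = >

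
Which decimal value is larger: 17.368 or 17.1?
17.368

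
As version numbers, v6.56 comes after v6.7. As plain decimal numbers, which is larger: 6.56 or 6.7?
6.7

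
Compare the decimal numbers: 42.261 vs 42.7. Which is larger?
42.7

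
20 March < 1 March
False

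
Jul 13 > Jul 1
True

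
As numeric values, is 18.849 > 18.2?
True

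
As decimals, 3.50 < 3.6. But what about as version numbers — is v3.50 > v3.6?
True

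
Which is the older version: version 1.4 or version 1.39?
version 1.4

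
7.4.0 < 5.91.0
False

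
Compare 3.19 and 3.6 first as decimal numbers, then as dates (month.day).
As decimals: 3.19 < 3.6. As dates: 3/19 is later than 3/6 (day 19 > day 6).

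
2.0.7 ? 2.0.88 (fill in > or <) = <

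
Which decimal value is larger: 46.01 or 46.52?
46.52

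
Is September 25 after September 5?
Yes. Day 25 comes after day 5 in September — this is a date comparison, not a decimal one (the decimal 9.25 would be smaller than 9.5).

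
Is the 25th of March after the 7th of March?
Yes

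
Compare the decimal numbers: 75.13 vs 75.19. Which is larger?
75.19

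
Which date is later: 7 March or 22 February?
7 March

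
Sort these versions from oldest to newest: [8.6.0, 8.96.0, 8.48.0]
[8.6.0, 8.48.0, 8.96.0]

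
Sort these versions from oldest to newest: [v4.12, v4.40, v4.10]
[v4.10, v4.12, v4.40]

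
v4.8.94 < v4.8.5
False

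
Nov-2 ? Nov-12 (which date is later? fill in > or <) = <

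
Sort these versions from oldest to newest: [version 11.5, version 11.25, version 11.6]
[version 11.5, version 11.6, version 11.25]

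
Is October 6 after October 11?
No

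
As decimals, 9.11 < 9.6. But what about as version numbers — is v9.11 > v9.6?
True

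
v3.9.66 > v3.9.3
True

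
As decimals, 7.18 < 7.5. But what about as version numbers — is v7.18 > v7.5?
True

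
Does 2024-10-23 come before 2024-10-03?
No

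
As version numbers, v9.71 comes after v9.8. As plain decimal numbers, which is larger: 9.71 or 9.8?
9.8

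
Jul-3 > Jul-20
False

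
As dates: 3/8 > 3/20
False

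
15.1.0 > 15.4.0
False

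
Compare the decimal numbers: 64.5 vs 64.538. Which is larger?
64.538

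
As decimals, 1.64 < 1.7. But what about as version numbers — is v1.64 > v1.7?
True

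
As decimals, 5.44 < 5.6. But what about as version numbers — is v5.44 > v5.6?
True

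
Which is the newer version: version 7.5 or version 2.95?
version 7.5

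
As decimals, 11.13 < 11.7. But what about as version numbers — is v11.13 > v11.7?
True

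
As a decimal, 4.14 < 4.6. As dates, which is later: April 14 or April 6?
April 14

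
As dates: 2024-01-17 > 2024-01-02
True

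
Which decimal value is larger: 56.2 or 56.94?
56.94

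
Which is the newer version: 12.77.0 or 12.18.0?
12.77.0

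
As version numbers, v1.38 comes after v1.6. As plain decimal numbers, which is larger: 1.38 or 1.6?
1.6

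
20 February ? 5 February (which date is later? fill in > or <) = >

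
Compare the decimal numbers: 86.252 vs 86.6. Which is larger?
86.6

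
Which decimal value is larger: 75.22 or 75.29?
75.29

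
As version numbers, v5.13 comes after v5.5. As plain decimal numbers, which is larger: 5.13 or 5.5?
5.5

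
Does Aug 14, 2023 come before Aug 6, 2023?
No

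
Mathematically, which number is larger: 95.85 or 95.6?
95.85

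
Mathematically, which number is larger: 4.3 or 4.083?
4.3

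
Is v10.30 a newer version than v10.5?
Yes. Version numbers are compared segment by segment as integers, not as decimals: minor version 30 > 5, so v10.30 > v10.5 (even though the decimal 10.30 < 10.5).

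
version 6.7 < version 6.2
False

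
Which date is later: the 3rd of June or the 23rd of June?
the 23rd of June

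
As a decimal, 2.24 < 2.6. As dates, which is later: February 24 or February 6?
February 24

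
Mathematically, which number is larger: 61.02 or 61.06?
61.06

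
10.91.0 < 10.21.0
False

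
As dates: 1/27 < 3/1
True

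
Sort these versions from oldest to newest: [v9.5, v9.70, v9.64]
[v9.5, v9.64, v9.70]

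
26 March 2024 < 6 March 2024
False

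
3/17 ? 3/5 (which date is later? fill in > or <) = >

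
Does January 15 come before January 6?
No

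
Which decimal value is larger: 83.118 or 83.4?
83.4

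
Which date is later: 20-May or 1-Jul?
1-Jul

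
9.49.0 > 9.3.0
True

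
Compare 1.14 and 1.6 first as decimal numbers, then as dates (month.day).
As decimals: 1.14 < 1.6. As dates: 1/14 is later than 1/6 (day 14 > day 6).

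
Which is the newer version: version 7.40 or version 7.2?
version 7.40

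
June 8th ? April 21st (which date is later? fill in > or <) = >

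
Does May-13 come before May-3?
No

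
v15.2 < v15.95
True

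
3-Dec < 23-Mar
False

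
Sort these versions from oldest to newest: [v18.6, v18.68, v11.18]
[v11.18, v18.6, v18.68]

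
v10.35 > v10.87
False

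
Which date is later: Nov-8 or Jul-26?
Nov-8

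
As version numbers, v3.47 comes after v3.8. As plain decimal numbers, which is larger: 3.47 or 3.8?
3.8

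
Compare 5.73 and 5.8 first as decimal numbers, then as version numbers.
As decimals: 5.73 < 5.8. As versions: v5.73 > v5.8 (minor version 73 > 8).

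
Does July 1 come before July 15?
Yes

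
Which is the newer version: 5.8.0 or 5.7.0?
5.8.0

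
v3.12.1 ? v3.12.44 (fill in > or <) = <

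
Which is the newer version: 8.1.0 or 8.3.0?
8.3.0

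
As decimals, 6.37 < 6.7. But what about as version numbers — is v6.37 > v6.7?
True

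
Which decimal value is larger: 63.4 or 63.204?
63.4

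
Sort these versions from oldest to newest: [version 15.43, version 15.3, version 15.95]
[version 15.3, version 15.43, version 15.95]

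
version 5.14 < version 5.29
True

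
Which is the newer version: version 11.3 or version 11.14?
version 11.14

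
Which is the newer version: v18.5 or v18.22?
v18.22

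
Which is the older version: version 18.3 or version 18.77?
version 18.3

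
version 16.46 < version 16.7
False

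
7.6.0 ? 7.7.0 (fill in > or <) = <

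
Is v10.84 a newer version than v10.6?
Yes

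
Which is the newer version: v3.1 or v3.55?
v3.55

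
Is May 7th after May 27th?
No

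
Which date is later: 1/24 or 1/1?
1/24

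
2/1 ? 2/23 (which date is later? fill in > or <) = <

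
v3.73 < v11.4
True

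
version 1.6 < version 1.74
True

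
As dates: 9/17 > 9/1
True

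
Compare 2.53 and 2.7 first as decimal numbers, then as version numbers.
As decimals: 2.53 < 2.7. As versions: v2.53 > v2.7 (minor version 53 > 7).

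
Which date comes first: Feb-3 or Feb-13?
Feb-3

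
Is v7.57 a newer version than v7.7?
Yes. Version numbers are compared segment by segment as integers, not as decimals: minor version 57 > 7, so v7.57 > v7.7 (even though the decimal 7.57 < 7.7).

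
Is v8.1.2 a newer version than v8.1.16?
No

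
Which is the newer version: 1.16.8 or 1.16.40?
1.16.40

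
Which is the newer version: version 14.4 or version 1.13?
version 14.4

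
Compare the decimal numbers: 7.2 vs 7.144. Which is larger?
7.2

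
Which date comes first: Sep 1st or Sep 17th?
Sep 1st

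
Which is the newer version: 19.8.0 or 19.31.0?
19.31.0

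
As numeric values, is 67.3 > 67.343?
False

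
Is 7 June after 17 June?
No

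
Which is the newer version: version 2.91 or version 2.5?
version 2.91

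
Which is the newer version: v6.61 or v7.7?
v7.7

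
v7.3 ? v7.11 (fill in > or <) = <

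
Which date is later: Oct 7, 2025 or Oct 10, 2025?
Oct 10, 2025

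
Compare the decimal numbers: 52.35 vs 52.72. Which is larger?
52.72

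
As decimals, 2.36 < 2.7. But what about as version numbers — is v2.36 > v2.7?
True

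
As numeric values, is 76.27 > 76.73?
False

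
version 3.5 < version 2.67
False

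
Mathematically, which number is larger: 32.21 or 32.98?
32.98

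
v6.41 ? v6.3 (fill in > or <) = >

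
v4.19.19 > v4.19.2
True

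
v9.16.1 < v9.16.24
True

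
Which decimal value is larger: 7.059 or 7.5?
7.5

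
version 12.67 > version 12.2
True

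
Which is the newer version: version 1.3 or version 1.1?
version 1.3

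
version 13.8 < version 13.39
True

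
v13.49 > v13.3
True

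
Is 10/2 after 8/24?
Yes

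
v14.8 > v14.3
True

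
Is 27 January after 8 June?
No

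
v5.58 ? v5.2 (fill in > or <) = >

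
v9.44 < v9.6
False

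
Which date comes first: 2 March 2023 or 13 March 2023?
2 March 2023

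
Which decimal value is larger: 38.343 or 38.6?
38.6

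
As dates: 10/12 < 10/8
False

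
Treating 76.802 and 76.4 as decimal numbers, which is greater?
76.802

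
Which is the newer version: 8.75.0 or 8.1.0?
8.75.0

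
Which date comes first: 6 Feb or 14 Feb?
6 Feb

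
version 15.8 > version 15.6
True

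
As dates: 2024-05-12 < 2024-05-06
False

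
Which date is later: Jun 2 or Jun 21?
Jun 21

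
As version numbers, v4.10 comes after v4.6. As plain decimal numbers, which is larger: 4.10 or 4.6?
4.6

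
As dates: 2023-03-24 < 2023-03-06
False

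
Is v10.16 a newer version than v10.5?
Yes. Version numbers are compared segment by segment as integers, not as decimals: minor version 16 > 5, so v10.16 > v10.5 (even though the decimal 10.16 < 10.5).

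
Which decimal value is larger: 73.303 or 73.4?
73.4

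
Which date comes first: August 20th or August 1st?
August 1st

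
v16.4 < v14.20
False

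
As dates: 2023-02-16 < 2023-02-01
False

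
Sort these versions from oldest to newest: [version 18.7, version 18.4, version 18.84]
[version 18.4, version 18.7, version 18.84]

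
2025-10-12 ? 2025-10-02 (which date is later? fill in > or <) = >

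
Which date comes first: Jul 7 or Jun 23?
Jun 23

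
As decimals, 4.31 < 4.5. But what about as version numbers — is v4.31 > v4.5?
True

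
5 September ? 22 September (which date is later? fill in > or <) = <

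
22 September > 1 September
True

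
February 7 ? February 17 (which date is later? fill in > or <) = <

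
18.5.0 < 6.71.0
False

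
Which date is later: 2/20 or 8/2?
8/2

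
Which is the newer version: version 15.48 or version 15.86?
version 15.86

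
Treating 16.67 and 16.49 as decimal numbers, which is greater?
16.67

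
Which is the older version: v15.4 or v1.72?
v1.72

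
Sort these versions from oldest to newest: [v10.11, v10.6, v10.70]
[v10.6, v10.11, v10.70]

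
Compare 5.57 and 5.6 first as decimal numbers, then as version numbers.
As decimals: 5.57 < 5.6. As versions: v5.57 > v5.6 (minor version 57 > 6).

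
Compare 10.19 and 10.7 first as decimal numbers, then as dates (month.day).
As decimals: 10.19 < 10.7. As dates: 10/19 is later than 10/7 (day 19 > day 7).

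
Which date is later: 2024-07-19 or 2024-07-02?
2024-07-19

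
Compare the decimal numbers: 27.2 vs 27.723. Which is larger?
27.723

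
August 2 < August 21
True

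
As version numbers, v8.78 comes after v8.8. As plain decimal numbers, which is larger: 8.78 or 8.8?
8.8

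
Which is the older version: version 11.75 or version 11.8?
version 11.8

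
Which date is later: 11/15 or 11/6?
11/15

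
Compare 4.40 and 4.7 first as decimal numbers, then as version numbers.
As decimals: 4.40 < 4.7. As versions: v4.40 > v4.7 (minor version 40 > 7).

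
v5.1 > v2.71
True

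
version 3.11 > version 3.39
False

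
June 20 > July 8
False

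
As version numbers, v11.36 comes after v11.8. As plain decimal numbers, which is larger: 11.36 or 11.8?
11.8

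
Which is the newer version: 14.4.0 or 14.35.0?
14.35.0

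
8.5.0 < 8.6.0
True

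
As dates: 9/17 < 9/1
False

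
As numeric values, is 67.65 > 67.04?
True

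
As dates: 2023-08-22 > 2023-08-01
True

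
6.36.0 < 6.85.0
True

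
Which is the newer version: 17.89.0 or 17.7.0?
17.89.0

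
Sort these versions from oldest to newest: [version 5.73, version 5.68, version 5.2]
[version 5.2, version 5.68, version 5.73]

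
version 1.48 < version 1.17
False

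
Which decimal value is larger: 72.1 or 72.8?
72.8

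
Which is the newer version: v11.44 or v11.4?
v11.44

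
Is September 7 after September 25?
No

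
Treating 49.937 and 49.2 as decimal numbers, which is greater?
49.937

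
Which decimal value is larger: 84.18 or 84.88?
84.88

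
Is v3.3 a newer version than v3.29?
No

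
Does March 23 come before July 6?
Yes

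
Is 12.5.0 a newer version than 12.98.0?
No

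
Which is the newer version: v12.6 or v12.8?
v12.8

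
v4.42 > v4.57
False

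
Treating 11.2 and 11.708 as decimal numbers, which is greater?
11.708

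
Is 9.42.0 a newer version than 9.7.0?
Yes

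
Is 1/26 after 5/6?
No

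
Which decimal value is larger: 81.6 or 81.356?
81.6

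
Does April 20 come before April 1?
No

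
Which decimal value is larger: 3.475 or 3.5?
3.5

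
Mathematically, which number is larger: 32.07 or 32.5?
32.5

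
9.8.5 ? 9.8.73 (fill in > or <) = <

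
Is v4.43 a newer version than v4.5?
Yes. Version numbers are compared segment by segment as integers, not as decimals: minor version 43 > 5, so v4.43 > v4.5 (even though the decimal 4.43 < 4.5).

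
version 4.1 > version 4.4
False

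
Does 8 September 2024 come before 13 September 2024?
Yes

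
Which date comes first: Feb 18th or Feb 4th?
Feb 4th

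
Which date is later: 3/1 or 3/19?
3/19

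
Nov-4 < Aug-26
False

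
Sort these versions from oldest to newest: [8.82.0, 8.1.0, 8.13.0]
[8.1.0, 8.13.0, 8.82.0]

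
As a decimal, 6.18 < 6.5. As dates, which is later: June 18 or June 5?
June 18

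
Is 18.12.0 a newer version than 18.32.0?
No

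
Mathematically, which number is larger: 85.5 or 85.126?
85.5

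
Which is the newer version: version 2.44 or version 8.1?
version 8.1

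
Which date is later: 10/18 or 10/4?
10/18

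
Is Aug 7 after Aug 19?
No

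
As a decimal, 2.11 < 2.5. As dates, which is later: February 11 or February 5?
February 11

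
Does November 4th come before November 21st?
Yes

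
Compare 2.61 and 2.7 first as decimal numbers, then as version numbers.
As decimals: 2.61 < 2.7. As versions: v2.61 > v2.7 (minor version 61 > 7).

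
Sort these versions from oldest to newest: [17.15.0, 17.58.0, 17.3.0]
[17.3.0, 17.15.0, 17.58.0]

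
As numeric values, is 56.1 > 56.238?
False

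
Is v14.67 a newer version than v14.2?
Yes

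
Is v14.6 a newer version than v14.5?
Yes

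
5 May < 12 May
True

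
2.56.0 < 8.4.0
True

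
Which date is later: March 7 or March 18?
March 18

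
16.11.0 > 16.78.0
False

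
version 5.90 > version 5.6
True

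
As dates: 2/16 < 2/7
False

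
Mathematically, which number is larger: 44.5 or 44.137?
44.5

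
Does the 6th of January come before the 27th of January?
Yes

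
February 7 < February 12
True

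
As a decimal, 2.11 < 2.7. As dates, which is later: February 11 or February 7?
February 11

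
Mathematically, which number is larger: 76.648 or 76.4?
76.648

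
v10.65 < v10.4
False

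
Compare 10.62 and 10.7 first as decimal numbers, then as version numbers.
As decimals: 10.62 < 10.7. As versions: v10.62 > v10.7 (minor version 62 > 7).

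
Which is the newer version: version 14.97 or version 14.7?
version 14.97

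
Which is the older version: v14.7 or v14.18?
v14.7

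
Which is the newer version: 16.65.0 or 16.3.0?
16.65.0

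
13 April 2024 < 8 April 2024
False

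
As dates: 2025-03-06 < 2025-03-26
True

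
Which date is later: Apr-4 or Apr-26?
Apr-26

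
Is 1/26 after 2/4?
No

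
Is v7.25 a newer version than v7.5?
Yes. Version numbers are compared segment by segment as integers, not as decimals: minor version 25 > 5, so v7.25 > v7.5 (even though the decimal 7.25 < 7.5).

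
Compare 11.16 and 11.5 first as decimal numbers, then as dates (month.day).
As decimals: 11.16 < 11.5. As dates: 11/16 is later than 11/5 (day 16 > day 5).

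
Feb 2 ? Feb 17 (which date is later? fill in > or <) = <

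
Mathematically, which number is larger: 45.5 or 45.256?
45.5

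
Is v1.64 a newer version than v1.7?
Yes. Version numbers are compared segment by segment as integers, not as decimals: minor version 64 > 7, so v1.64 > v1.7 (even though the decimal 1.64 < 1.7).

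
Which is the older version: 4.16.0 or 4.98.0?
4.16.0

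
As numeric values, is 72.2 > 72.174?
True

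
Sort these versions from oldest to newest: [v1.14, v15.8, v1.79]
[v1.14, v1.79, v15.8]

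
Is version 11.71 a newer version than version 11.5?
Yes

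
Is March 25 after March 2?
Yes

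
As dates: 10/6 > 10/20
False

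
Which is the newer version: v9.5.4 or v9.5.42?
v9.5.42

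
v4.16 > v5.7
False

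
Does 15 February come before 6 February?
No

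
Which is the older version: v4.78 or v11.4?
v4.78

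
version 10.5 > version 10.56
False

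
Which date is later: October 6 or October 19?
October 19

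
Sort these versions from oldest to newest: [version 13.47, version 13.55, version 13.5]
[version 13.5, version 13.47, version 13.55]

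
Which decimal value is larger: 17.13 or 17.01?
17.13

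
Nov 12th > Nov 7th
True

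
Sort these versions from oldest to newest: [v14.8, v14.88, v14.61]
[v14.8, v14.61, v14.88]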